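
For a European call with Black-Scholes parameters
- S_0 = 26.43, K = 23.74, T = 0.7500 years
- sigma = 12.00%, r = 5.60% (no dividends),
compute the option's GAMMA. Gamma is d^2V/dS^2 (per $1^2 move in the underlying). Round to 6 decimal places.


d1 = 1.4889703654; d2 = 1.3850473170
phi(d1) = 0.1316702079; exp(-qT) = 1.0000000000; exp(-rT) = 0.9588697806
Gamma = exp(-qT) * phi(d1) / (S * sigma * sqrt(T)) = 1.0000000000 * 0.1316702079 / (26.4300 * 0.1200 * 0.8660254038) = 0.047938

Answer: Gamma = 0.047938


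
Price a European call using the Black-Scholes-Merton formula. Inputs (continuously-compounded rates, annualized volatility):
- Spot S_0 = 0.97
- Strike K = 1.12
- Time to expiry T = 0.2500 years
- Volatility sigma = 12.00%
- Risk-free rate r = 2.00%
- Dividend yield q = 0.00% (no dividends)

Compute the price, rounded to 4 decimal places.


Answer: Price = 0.0002

Derivation:
d1 = (ln(S/K) + (r - q + 0.5*sigma^2) * T) / (sigma * sqrt(T)) = -2.28313155
d2 = d1 - sigma * sqrt(T) = -2.34313155
exp(-rT) = 0.99501248; exp(-qT) = 1.00000000
C = S_0 * exp(-qT) * N(d1) - K * exp(-rT) * N(d2)
N(d1) = 0.01121131; N(d2) = 0.00956132
C = 0.9700 * 1.00000000 * 0.01121131 - 1.1200 * 0.99501248 * 0.00956132 = 0.0002


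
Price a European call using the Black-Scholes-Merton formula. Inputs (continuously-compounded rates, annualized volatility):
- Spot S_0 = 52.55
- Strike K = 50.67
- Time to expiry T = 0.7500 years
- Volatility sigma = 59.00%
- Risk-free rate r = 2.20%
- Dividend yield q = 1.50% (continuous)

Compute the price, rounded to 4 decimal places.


d1 = (ln(S/K) + (r - q + 0.5*sigma^2) * T) / (sigma * sqrt(T)) = 0.33705235
d2 = d1 - sigma * sqrt(T) = -0.17390264
exp(-rT) = 0.98363538; exp(-qT) = 0.98881304
C = S_0 * exp(-qT) * N(d1) - K * exp(-rT) * N(d2)
N(d1) = 0.63196128; N(d2) = 0.43097099
C = 52.5500 * 0.98881304 * 0.63196128 - 50.6700 * 0.98363538 * 0.43097099 = 11.3581

Answer: Price = 11.3581


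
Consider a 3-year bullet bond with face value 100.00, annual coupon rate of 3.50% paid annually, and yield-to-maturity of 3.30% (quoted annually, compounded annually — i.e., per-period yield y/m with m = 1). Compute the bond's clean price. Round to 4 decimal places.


Answer: Price = 100.5625

Derivation:
Coupon per period c = face * coupon_rate / m = 3.500000
Periods per year m = 1; per-period yield y/m = 0.033000
Number of cashflows N = 3
Cashflows (t years, CF_t, discount factor 1/(1+y/m)^(m*t), PV):
  t = 1.0000: CF_t = 3.500000, DF = 0.968054, PV = 3.388190
  t = 2.0000: CF_t = 3.500000, DF = 0.937129, PV = 3.279951
  t = 3.0000: CF_t = 103.500000, DF = 0.907192, PV = 93.894334
Price P = sum_t PV_t = 100.562475


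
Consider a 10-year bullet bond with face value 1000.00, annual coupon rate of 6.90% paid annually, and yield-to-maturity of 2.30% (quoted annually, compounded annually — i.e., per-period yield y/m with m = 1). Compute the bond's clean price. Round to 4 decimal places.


Answer: Price = 1406.7877

Derivation:
Coupon per period c = face * coupon_rate / m = 69.000000
Periods per year m = 1; per-period yield y/m = 0.023000
Number of cashflows N = 10
Cashflows (t years, CF_t, discount factor 1/(1+y/m)^(m*t), PV):
  t = 1.0000: CF_t = 69.000000, DF = 0.977517, PV = 67.448680
  t = 2.0000: CF_t = 69.000000, DF = 0.955540, PV = 65.932239
  t = 3.0000: CF_t = 69.000000, DF = 0.934056, PV = 64.449891
  t = 4.0000: CF_t = 69.000000, DF = 0.913056, PV = 63.000871
  t = 5.0000: CF_t = 69.000000, DF = 0.892528, PV = 61.584429
  t = 6.0000: CF_t = 69.000000, DF = 0.872461, PV = 60.199833
  t = 7.0000: CF_t = 69.000000, DF = 0.852846, PV = 58.846367
  t = 8.0000: CF_t = 69.000000, DF = 0.833671, PV = 57.523330
  t = 9.0000: CF_t = 69.000000, DF = 0.814928, PV = 56.230039
  t = 10.0000: CF_t = 1069.000000, DF = 0.796606, PV = 851.571990
Price P = sum_t PV_t = 1406.787671


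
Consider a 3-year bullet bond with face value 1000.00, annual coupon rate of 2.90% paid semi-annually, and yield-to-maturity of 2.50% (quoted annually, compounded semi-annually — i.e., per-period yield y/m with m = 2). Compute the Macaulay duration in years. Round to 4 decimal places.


Coupon per period c = face * coupon_rate / m = 14.500000
Periods per year m = 2; per-period yield y/m = 0.012500
Number of cashflows N = 6
Cashflows (t years, CF_t, discount factor 1/(1+y/m)^(m*t), PV):
  t = 0.5000: CF_t = 14.500000, DF = 0.987654, PV = 14.320988
  t = 1.0000: CF_t = 14.500000, DF = 0.975461, PV = 14.144185
  t = 1.5000: CF_t = 14.500000, DF = 0.963418, PV = 13.969566
  t = 2.0000: CF_t = 14.500000, DF = 0.951524, PV = 13.797102
  t = 2.5000: CF_t = 14.500000, DF = 0.939777, PV = 13.626767
  t = 3.0000: CF_t = 1014.500000, DF = 0.928175, PV = 941.633412
Price P = sum_t PV_t = 1011.492020
Macaulay numerator sum_t t * PV_t:
  t * PV_t at t = 0.5000: 7.160494
  t * PV_t at t = 1.0000: 14.144185
  t * PV_t at t = 1.5000: 20.954349
  t * PV_t at t = 2.0000: 27.594204
  t * PV_t at t = 2.5000: 34.066918
  t * PV_t at t = 3.0000: 2824.900235
Macaulay duration D = (sum_t t * PV_t) / P = 2928.820385 / 1011.492020 = 2.895545

Answer: Macaulay duration = 2.8955 years


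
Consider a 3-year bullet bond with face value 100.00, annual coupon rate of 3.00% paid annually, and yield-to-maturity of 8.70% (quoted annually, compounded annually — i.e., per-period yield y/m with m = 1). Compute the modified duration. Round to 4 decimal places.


Answer: Modified duration = 2.6732

Derivation:
Coupon per period c = face * coupon_rate / m = 3.000000
Periods per year m = 1; per-period yield y/m = 0.087000
Number of cashflows N = 3
Cashflows (t years, CF_t, discount factor 1/(1+y/m)^(m*t), PV):
  t = 1.0000: CF_t = 3.000000, DF = 0.919963, PV = 2.759890
  t = 2.0000: CF_t = 3.000000, DF = 0.846332, PV = 2.538997
  t = 3.0000: CF_t = 103.000000, DF = 0.778595, PV = 80.195240
Price P = sum_t PV_t = 85.494127
First compute Macaulay numerator sum_t t * PV_t:
  t * PV_t at t = 1.0000: 2.759890
  t * PV_t at t = 2.0000: 5.077994
  t * PV_t at t = 3.0000: 240.585721
Macaulay duration D = 248.423604 / 85.494127 = 2.905739
Modified duration = D / (1 + y/m) = 2.905739 / (1 + 0.087000) = 2.673173


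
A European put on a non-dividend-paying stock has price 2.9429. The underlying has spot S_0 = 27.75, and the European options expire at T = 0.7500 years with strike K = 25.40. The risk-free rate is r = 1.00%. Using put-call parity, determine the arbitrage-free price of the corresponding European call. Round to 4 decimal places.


Answer: Call price = 5.4827

Derivation:
Put-call parity: C - P = S_0 * exp(-qT) - K * exp(-rT).
S_0 * exp(-qT) = 27.7500 * 1.00000000 = 27.75000000
K * exp(-rT) = 25.4000 * 0.99252805 = 25.21021259
C = P + S*exp(-qT) - K*exp(-rT)
C = 2.9429 + 27.75000000 - 25.21021259 = 5.4827


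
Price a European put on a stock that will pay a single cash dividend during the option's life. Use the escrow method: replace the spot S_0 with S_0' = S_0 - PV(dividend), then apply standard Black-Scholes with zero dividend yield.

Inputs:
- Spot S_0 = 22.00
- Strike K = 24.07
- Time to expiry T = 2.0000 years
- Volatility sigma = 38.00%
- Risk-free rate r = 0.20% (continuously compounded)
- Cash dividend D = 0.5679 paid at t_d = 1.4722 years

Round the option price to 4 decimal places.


PV(D) = D * exp(-r * t_d) = 0.5679 * 0.99705993 = 0.56623033
S_0' = S_0 - PV(D) = 22.0000 - 0.56623033 = 21.43376967
d1 = (ln(S_0'/K) + (r + sigma^2/2)*T) / (sigma*sqrt(T)) = 0.06029285
d2 = d1 - sigma*sqrt(T) = -0.47710830
exp(-rT) = 0.99600799
N(-d1) = 0.47596120; N(-d2) = 0.68335750
P = K * exp(-rT) * N(-d2) - S_0' * N(-d1) = 24.0700 * 0.99600799 * 0.68335750 - 21.43376967 * 0.47596120 = 6.1811

Answer: Price = 6.1811


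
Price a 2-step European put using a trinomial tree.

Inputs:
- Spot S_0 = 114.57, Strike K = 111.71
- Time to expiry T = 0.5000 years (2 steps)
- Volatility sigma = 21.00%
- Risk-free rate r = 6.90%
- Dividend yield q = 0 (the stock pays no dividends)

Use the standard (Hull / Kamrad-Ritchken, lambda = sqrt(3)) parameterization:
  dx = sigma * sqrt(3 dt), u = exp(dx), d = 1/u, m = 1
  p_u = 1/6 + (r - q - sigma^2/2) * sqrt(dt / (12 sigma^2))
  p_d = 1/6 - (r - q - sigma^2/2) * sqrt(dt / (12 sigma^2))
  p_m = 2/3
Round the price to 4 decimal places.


dt = T/N = 0.250000; dx = sigma*sqrt(3*dt) = 0.181865
u = exp(dx) = 1.199453; d = 1/u = 0.833714
p_u = 0.198936, p_m = 0.666667, p_d = 0.134397
Discount per step: exp(-r*dt) = 0.982898
Stock lattice S(k, j) with j the centered position index:
  k=0: S(0,+0) = 114.5700
  k=1: S(1,-1) = 95.5186; S(1,+0) = 114.5700; S(1,+1) = 137.4213
  k=2: S(2,-2) = 79.6351; S(2,-1) = 95.5186; S(2,+0) = 114.5700; S(2,+1) = 137.4213; S(2,+2) = 164.8303
Terminal payoffs V(N, j) = max(K - S_T, 0):
  V(2,-2) = 32.074871; V(2,-1) = 16.191432; V(2,+0) = 0.000000; V(2,+1) = 0.000000; V(2,+2) = 0.000000
Backward induction: V(k, j) = exp(-r*dt) * [p_u * V(k+1, j+1) + p_m * V(k+1, j) + p_d * V(k+1, j-1)]
  V(1,-1) = exp(-r*dt) * [p_u*0.000000 + p_m*16.191432 + p_d*32.074871] = 14.846724
  V(1,+0) = exp(-r*dt) * [p_u*0.000000 + p_m*0.000000 + p_d*16.191432] = 2.138863
  V(1,+1) = exp(-r*dt) * [p_u*0.000000 + p_m*0.000000 + p_d*0.000000] = 0.000000
  V(0,+0) = exp(-r*dt) * [p_u*0.000000 + p_m*2.138863 + p_d*14.846724] = 3.362752

Answer: Price = V(0,0) = 3.3628


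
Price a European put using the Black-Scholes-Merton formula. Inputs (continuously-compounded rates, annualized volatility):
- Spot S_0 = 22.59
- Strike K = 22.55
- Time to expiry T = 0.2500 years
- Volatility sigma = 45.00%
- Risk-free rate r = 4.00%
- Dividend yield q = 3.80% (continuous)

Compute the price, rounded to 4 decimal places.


d1 = (ln(S/K) + (r - q + 0.5*sigma^2) * T) / (sigma * sqrt(T)) = 0.12259895
d2 = d1 - sigma * sqrt(T) = -0.10240105
exp(-rT) = 0.99004983; exp(-qT) = 0.99054498
P = K * exp(-rT) * N(-d2) - S_0 * exp(-qT) * N(-d1)
N(-d1) = 0.45121234; N(-d2) = 0.54078082
P = 22.5500 * 0.99004983 * 0.54078082 - 22.5900 * 0.99054498 * 0.45121234 = 1.9768

Answer: Price = 1.9768


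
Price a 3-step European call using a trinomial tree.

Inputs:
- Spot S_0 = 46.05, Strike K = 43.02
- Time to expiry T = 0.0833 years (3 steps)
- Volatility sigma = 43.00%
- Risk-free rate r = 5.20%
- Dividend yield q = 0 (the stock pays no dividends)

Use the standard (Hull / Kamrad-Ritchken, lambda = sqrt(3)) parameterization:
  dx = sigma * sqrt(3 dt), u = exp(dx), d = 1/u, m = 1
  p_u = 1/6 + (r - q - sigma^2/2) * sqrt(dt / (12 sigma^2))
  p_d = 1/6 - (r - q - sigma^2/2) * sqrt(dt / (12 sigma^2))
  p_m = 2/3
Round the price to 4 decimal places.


dt = T/N = 0.027767; dx = sigma*sqrt(3*dt) = 0.124105
u = exp(dx) = 1.132135; d = 1/u = 0.883287
p_u = 0.162142, p_m = 0.666667, p_d = 0.171192
Discount per step: exp(-r*dt) = 0.998557
Stock lattice S(k, j) with j the centered position index:
  k=0: S(0,+0) = 46.0500
  k=1: S(1,-1) = 40.6754; S(1,+0) = 46.0500; S(1,+1) = 52.1348
  k=2: S(2,-2) = 35.9280; S(2,-1) = 40.6754; S(2,+0) = 46.0500; S(2,+1) = 52.1348; S(2,+2) = 59.0237
  k=3: S(3,-3) = 31.7347; S(3,-2) = 35.9280; S(3,-1) = 40.6754; S(3,+0) = 46.0500; S(3,+1) = 52.1348; S(3,+2) = 59.0237; S(3,+3) = 66.8228
Terminal payoffs V(N, j) = max(S_T - K, 0):
  V(3,-3) = 0.000000; V(3,-2) = 0.000000; V(3,-1) = 0.000000; V(3,+0) = 3.030000; V(3,+1) = 9.114830; V(3,+2) = 16.003680; V(3,+3) = 23.802791
Backward induction: V(k, j) = exp(-r*dt) * [p_u * V(k+1, j+1) + p_m * V(k+1, j) + p_d * V(k+1, j-1)]
  V(2,-2) = exp(-r*dt) * [p_u*0.000000 + p_m*0.000000 + p_d*0.000000] = 0.000000
  V(2,-1) = exp(-r*dt) * [p_u*3.030000 + p_m*0.000000 + p_d*0.000000] = 0.490580
  V(2,+0) = exp(-r*dt) * [p_u*9.114830 + p_m*3.030000 + p_d*0.000000] = 3.492847
  V(2,+1) = exp(-r*dt) * [p_u*16.003680 + p_m*9.114830 + p_d*3.030000] = 9.176867
  V(2,+2) = exp(-r*dt) * [p_u*23.802791 + p_m*16.003680 + p_d*9.114830] = 16.065713
  V(1,-1) = exp(-r*dt) * [p_u*3.492847 + p_m*0.490580 + p_d*0.000000] = 0.892100
  V(1,+0) = exp(-r*dt) * [p_u*9.176867 + p_m*3.492847 + p_d*0.490580] = 3.894872
  V(1,+1) = exp(-r*dt) * [p_u*16.065713 + p_m*9.176867 + p_d*3.492847] = 9.307331
  V(0,+0) = exp(-r*dt) * [p_u*9.307331 + p_m*3.894872 + p_d*0.892100] = 4.252263

Answer: Price = V(0,0) = 4.2523


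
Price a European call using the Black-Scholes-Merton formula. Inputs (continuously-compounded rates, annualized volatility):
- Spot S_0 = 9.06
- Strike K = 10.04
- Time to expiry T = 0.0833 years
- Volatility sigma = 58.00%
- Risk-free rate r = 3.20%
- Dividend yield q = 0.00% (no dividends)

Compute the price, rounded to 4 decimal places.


Answer: Price = 0.2695

Derivation:
d1 = (ln(S/K) + (r - q + 0.5*sigma^2) * T) / (sigma * sqrt(T)) = -0.51393260
d2 = d1 - sigma * sqrt(T) = -0.68133068
exp(-rT) = 0.99733795; exp(-qT) = 1.00000000
C = S_0 * exp(-qT) * N(d1) - K * exp(-rT) * N(d2)
N(d1) = 0.30364956; N(d2) = 0.24783114
C = 9.0600 * 1.00000000 * 0.30364956 - 10.0400 * 0.99733795 * 0.24783114 = 0.2695


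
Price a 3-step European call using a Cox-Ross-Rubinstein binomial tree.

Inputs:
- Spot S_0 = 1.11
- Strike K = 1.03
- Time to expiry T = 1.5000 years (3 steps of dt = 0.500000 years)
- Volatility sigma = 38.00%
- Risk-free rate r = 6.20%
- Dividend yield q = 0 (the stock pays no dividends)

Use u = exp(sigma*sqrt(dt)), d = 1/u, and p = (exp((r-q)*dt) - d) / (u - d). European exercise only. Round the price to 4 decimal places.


dt = T/N = 0.500000
u = exp(sigma*sqrt(dt)) = 1.308263; d = 1/u = 0.764372
p = (exp((r-q)*dt) - d) / (u - d) = 0.491115
Discount per step: exp(-r*dt) = 0.969476
Stock lattice S(k, i) with i counting down-moves:
  k=0: S(0,0) = 1.1100
  k=1: S(1,0) = 1.4522; S(1,1) = 0.8485
  k=2: S(2,0) = 1.8998; S(2,1) = 1.1100; S(2,2) = 0.6485
  k=3: S(3,0) = 2.4855; S(3,1) = 1.4522; S(3,2) = 0.8485; S(3,3) = 0.4957
Terminal payoffs V(N, i) = max(S_T - K, 0):
  V(3,0) = 1.455470; V(3,1) = 0.422172; V(3,2) = 0.000000; V(3,3) = 0.000000
Backward induction: V(k, i) = exp(-r*dt) * [p * V(k+1, i) + (1-p) * V(k+1, i+1)].
  V(2,0) = exp(-r*dt) * [p*1.455470 + (1-p)*0.422172] = 0.901264
  V(2,1) = exp(-r*dt) * [p*0.422172 + (1-p)*0.000000] = 0.201007
  V(2,2) = exp(-r*dt) * [p*0.000000 + (1-p)*0.000000] = 0.000000
  V(1,0) = exp(-r*dt) * [p*0.901264 + (1-p)*0.201007] = 0.528281
  V(1,1) = exp(-r*dt) * [p*0.201007 + (1-p)*0.000000] = 0.095704
  V(0,0) = exp(-r*dt) * [p*0.528281 + (1-p)*0.095704] = 0.298743

Answer: Price = V(0,0) = 0.2987


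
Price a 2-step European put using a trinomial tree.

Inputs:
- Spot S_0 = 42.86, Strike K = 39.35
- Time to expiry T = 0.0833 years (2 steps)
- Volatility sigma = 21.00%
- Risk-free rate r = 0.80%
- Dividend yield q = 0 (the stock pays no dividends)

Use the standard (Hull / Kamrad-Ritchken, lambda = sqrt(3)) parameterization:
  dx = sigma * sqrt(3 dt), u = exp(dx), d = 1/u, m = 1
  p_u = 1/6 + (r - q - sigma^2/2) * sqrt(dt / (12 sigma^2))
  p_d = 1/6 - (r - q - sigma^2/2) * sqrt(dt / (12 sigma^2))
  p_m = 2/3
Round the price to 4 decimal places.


dt = T/N = 0.041650; dx = sigma*sqrt(3*dt) = 0.074231
u = exp(dx) = 1.077056; d = 1/u = 0.928457
p_u = 0.162725, p_m = 0.666667, p_d = 0.170608
Discount per step: exp(-r*dt) = 0.999667
Stock lattice S(k, j) with j the centered position index:
  k=0: S(0,+0) = 42.8600
  k=1: S(1,-1) = 39.7937; S(1,+0) = 42.8600; S(1,+1) = 46.1626
  k=2: S(2,-2) = 36.9467; S(2,-1) = 39.7937; S(2,+0) = 42.8600; S(2,+1) = 46.1626; S(2,+2) = 49.7197
Terminal payoffs V(N, j) = max(K - S_T, 0):
  V(2,-2) = 2.403302; V(2,-1) = 0.000000; V(2,+0) = 0.000000; V(2,+1) = 0.000000; V(2,+2) = 0.000000
Backward induction: V(k, j) = exp(-r*dt) * [p_u * V(k+1, j+1) + p_m * V(k+1, j) + p_d * V(k+1, j-1)]
  V(1,-1) = exp(-r*dt) * [p_u*0.000000 + p_m*0.000000 + p_d*2.403302] = 0.409887
  V(1,+0) = exp(-r*dt) * [p_u*0.000000 + p_m*0.000000 + p_d*0.000000] = 0.000000
  V(1,+1) = exp(-r*dt) * [p_u*0.000000 + p_m*0.000000 + p_d*0.000000] = 0.000000
  V(0,+0) = exp(-r*dt) * [p_u*0.000000 + p_m*0.000000 + p_d*0.409887] = 0.069907

Answer: Price = V(0,0) = 0.0699


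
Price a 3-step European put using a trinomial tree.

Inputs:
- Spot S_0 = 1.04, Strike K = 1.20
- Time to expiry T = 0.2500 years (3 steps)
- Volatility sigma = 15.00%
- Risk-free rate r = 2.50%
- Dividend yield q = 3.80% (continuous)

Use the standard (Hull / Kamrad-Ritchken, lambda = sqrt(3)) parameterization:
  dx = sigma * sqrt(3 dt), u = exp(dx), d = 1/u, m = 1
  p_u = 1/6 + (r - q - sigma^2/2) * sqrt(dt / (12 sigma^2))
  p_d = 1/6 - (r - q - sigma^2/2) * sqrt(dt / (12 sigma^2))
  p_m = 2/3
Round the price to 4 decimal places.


Answer: Price = V(0,0) = 0.1631

Derivation:
dt = T/N = 0.083333; dx = sigma*sqrt(3*dt) = 0.075000
u = exp(dx) = 1.077884; d = 1/u = 0.927743
p_u = 0.153194, p_m = 0.666667, p_d = 0.180139
Discount per step: exp(-r*dt) = 0.997919
Stock lattice S(k, j) with j the centered position index:
  k=0: S(0,+0) = 1.0400
  k=1: S(1,-1) = 0.9649; S(1,+0) = 1.0400; S(1,+1) = 1.1210
  k=2: S(2,-2) = 0.8951; S(2,-1) = 0.9649; S(2,+0) = 1.0400; S(2,+1) = 1.1210; S(2,+2) = 1.2083
  k=3: S(3,-3) = 0.8305; S(3,-2) = 0.8951; S(3,-1) = 0.9649; S(3,+0) = 1.0400; S(3,+1) = 1.1210; S(3,+2) = 1.2083; S(3,+3) = 1.3024
Terminal payoffs V(N, j) = max(K - S_T, 0):
  V(3,-3) = 0.369543; V(3,-2) = 0.304864; V(3,-1) = 0.235147; V(3,+0) = 0.160000; V(3,+1) = 0.079000; V(3,+2) = 0.000000; V(3,+3) = 0.000000
Backward induction: V(k, j) = exp(-r*dt) * [p_u * V(k+1, j+1) + p_m * V(k+1, j) + p_d * V(k+1, j-1)]
  V(2,-2) = exp(-r*dt) * [p_u*0.235147 + p_m*0.304864 + p_d*0.369543] = 0.305198
  V(2,-1) = exp(-r*dt) * [p_u*0.160000 + p_m*0.235147 + p_d*0.304864] = 0.235702
  V(2,+0) = exp(-r*dt) * [p_u*0.079000 + p_m*0.160000 + p_d*0.235147] = 0.160793
  V(2,+1) = exp(-r*dt) * [p_u*0.000000 + p_m*0.079000 + p_d*0.160000] = 0.081320
  V(2,+2) = exp(-r*dt) * [p_u*0.000000 + p_m*0.000000 + p_d*0.079000] = 0.014201
  V(1,-1) = exp(-r*dt) * [p_u*0.160793 + p_m*0.235702 + p_d*0.305198] = 0.236253
  V(1,+0) = exp(-r*dt) * [p_u*0.081320 + p_m*0.160793 + p_d*0.235702] = 0.161775
  V(1,+1) = exp(-r*dt) * [p_u*0.014201 + p_m*0.081320 + p_d*0.160793] = 0.085176
  V(0,+0) = exp(-r*dt) * [p_u*0.085176 + p_m*0.161775 + p_d*0.236253] = 0.163116


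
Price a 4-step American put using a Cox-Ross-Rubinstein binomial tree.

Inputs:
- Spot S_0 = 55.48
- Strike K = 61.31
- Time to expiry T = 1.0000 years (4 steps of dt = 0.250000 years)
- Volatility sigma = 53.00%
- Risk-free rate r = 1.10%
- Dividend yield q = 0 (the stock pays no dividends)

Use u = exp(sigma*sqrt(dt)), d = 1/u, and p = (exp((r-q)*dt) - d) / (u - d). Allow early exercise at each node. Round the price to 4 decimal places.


Answer: Price = V(0,0) = 15.1449

Derivation:
dt = T/N = 0.250000
u = exp(sigma*sqrt(dt)) = 1.303431; d = 1/u = 0.767206
p = (exp((r-q)*dt) - d) / (u - d) = 0.439270
Discount per step: exp(-r*dt) = 0.997254
Stock lattice S(k, i) with i counting down-moves:
  k=0: S(0,0) = 55.4800
  k=1: S(1,0) = 72.3144; S(1,1) = 42.5646
  k=2: S(2,0) = 94.2568; S(2,1) = 55.4800; S(2,2) = 32.6558
  k=3: S(3,0) = 122.8572; S(3,1) = 72.3144; S(3,2) = 42.5646; S(3,3) = 25.0537
  k=4: S(4,0) = 160.1359; S(4,1) = 94.2568; S(4,2) = 55.4800; S(4,3) = 32.6558; S(4,4) = 19.2214
Terminal payoffs V(N, i) = max(K - S_T, 0):
  V(4,0) = 0.000000; V(4,1) = 0.000000; V(4,2) = 5.830000; V(4,3) = 28.654196; V(4,4) = 42.088632
Backward induction: V(k, i) = exp(-r*dt) * [p * V(k+1, i) + (1-p) * V(k+1, i+1)]; then take max(V_cont, immediate exercise) for American.
  V(3,0) = exp(-r*dt) * [p*0.000000 + (1-p)*0.000000] = 0.000000; exercise = 0.000000; V(3,0) = max -> 0.000000
  V(3,1) = exp(-r*dt) * [p*0.000000 + (1-p)*5.830000] = 3.260075; exercise = 0.000000; V(3,1) = max -> 3.260075
  V(3,2) = exp(-r*dt) * [p*5.830000 + (1-p)*28.654196] = 18.577043; exercise = 18.745414; V(3,2) = max -> 18.745414
  V(3,3) = exp(-r*dt) * [p*28.654196 + (1-p)*42.088632] = 36.087902; exercise = 36.256273; V(3,3) = max -> 36.256273
  V(2,0) = exp(-r*dt) * [p*0.000000 + (1-p)*3.260075] = 1.823000; exercise = 0.000000; V(2,0) = max -> 1.823000
  V(2,1) = exp(-r*dt) * [p*3.260075 + (1-p)*18.745414] = 11.910363; exercise = 5.830000; V(2,1) = max -> 11.910363
  V(2,2) = exp(-r*dt) * [p*18.745414 + (1-p)*36.256273] = 28.485825; exercise = 28.654196; V(2,2) = max -> 28.654196
  V(1,0) = exp(-r*dt) * [p*1.823000 + (1-p)*11.910363] = 7.458742; exercise = 0.000000; V(1,0) = max -> 7.458742
  V(1,1) = exp(-r*dt) * [p*11.910363 + (1-p)*28.654196] = 21.240632; exercise = 18.745414; V(1,1) = max -> 21.240632
  V(0,0) = exp(-r*dt) * [p*7.458742 + (1-p)*21.240632] = 15.144949; exercise = 5.830000; V(0,0) = max -> 15.144949


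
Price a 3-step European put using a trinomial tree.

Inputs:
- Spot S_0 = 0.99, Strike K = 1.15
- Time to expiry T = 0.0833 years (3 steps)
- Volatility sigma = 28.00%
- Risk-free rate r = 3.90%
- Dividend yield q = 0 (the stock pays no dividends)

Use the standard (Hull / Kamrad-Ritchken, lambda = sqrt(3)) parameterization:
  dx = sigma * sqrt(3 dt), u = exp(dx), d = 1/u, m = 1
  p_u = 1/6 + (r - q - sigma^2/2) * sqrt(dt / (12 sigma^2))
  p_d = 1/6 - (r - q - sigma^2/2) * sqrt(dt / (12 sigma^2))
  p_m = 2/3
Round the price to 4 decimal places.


dt = T/N = 0.027767; dx = sigma*sqrt(3*dt) = 0.080813
u = exp(dx) = 1.084168; d = 1/u = 0.922366
p_u = 0.166632, p_m = 0.666667, p_d = 0.166701
Discount per step: exp(-r*dt) = 0.998918
Stock lattice S(k, j) with j the centered position index:
  k=0: S(0,+0) = 0.9900
  k=1: S(1,-1) = 0.9131; S(1,+0) = 0.9900; S(1,+1) = 1.0733
  k=2: S(2,-2) = 0.8423; S(2,-1) = 0.9131; S(2,+0) = 0.9900; S(2,+1) = 1.0733; S(2,+2) = 1.1637
  k=3: S(3,-3) = 0.7769; S(3,-2) = 0.8423; S(3,-1) = 0.9131; S(3,+0) = 0.9900; S(3,+1) = 1.0733; S(3,+2) = 1.1637; S(3,+3) = 1.2616
Terminal payoffs V(N, j) = max(K - S_T, 0):
  V(3,-3) = 0.373135; V(3,-2) = 0.307748; V(3,-1) = 0.236857; V(3,+0) = 0.160000; V(3,+1) = 0.076674; V(3,+2) = 0.000000; V(3,+3) = 0.000000
Backward induction: V(k, j) = exp(-r*dt) * [p_u * V(k+1, j+1) + p_m * V(k+1, j) + p_d * V(k+1, j-1)]
  V(2,-2) = exp(-r*dt) * [p_u*0.236857 + p_m*0.307748 + p_d*0.373135] = 0.306503
  V(2,-1) = exp(-r*dt) * [p_u*0.160000 + p_m*0.236857 + p_d*0.307748] = 0.235613
  V(2,+0) = exp(-r*dt) * [p_u*0.076674 + p_m*0.160000 + p_d*0.236857] = 0.158755
  V(2,+1) = exp(-r*dt) * [p_u*0.000000 + p_m*0.076674 + p_d*0.160000] = 0.077704
  V(2,+2) = exp(-r*dt) * [p_u*0.000000 + p_m*0.000000 + p_d*0.076674] = 0.012768
  V(1,-1) = exp(-r*dt) * [p_u*0.158755 + p_m*0.235613 + p_d*0.306503] = 0.234369
  V(1,+0) = exp(-r*dt) * [p_u*0.077704 + p_m*0.158755 + p_d*0.235613] = 0.157891
  V(1,+1) = exp(-r*dt) * [p_u*0.012768 + p_m*0.077704 + p_d*0.158755] = 0.080308
  V(0,+0) = exp(-r*dt) * [p_u*0.080308 + p_m*0.157891 + p_d*0.234369] = 0.157541

Answer: Price = V(0,0) = 0.1575


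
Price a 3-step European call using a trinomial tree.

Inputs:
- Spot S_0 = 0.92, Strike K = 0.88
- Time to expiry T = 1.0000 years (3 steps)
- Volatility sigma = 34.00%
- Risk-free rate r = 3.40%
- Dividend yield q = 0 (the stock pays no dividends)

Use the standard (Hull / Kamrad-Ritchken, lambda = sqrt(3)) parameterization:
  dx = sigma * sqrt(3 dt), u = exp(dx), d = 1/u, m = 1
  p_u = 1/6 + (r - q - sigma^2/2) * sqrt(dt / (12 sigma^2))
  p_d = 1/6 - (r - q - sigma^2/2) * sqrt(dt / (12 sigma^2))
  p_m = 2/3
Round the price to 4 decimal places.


Answer: Price = V(0,0) = 0.1528

Derivation:
dt = T/N = 0.333333; dx = sigma*sqrt(3*dt) = 0.340000
u = exp(dx) = 1.404948; d = 1/u = 0.711770
p_u = 0.155000, p_m = 0.666667, p_d = 0.178333
Discount per step: exp(-r*dt) = 0.988731
Stock lattice S(k, j) with j the centered position index:
  k=0: S(0,+0) = 0.9200
  k=1: S(1,-1) = 0.6548; S(1,+0) = 0.9200; S(1,+1) = 1.2926
  k=2: S(2,-2) = 0.4661; S(2,-1) = 0.6548; S(2,+0) = 0.9200; S(2,+1) = 1.2926; S(2,+2) = 1.8160
  k=3: S(3,-3) = 0.3317; S(3,-2) = 0.4661; S(3,-1) = 0.6548; S(3,+0) = 0.9200; S(3,+1) = 1.2926; S(3,+2) = 1.8160; S(3,+3) = 2.5513
Terminal payoffs V(N, j) = max(S_T - K, 0):
  V(3,-3) = 0.000000; V(3,-2) = 0.000000; V(3,-1) = 0.000000; V(3,+0) = 0.040000; V(3,+1) = 0.412552; V(3,+2) = 0.935968; V(3,+3) = 1.671339
Backward induction: V(k, j) = exp(-r*dt) * [p_u * V(k+1, j+1) + p_m * V(k+1, j) + p_d * V(k+1, j-1)]
  V(2,-2) = exp(-r*dt) * [p_u*0.000000 + p_m*0.000000 + p_d*0.000000] = 0.000000
  V(2,-1) = exp(-r*dt) * [p_u*0.040000 + p_m*0.000000 + p_d*0.000000] = 0.006130
  V(2,+0) = exp(-r*dt) * [p_u*0.412552 + p_m*0.040000 + p_d*0.000000] = 0.089591
  V(2,+1) = exp(-r*dt) * [p_u*0.935968 + p_m*0.412552 + p_d*0.040000] = 0.422428
  V(2,+2) = exp(-r*dt) * [p_u*1.671339 + p_m*0.935968 + p_d*0.412552] = 0.945827
  V(1,-1) = exp(-r*dt) * [p_u*0.089591 + p_m*0.006130 + p_d*0.000000] = 0.017771
  V(1,+0) = exp(-r*dt) * [p_u*0.422428 + p_m*0.089591 + p_d*0.006130] = 0.124874
  V(1,+1) = exp(-r*dt) * [p_u*0.945827 + p_m*0.422428 + p_d*0.089591] = 0.439193
  V(0,+0) = exp(-r*dt) * [p_u*0.439193 + p_m*0.124874 + p_d*0.017771] = 0.152752


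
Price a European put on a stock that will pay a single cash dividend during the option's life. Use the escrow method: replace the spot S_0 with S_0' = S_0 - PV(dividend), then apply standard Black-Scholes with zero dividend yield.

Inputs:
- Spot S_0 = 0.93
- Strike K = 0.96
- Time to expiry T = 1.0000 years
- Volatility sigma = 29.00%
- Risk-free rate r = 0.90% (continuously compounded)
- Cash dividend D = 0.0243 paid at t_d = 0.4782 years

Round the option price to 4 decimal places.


PV(D) = D * exp(-r * t_d) = 0.0243 * 0.99570545 = 0.02419564
S_0' = S_0 - PV(D) = 0.9300 - 0.02419564 = 0.90580436
d1 = (ln(S_0'/K) + (r + sigma^2/2)*T) / (sigma*sqrt(T)) = -0.02434463
d2 = d1 - sigma*sqrt(T) = -0.31434463
exp(-rT) = 0.99104038
N(-d1) = 0.50971114; N(-d2) = 0.62337035
P = K * exp(-rT) * N(-d2) - S_0' * N(-d1) = 0.9600 * 0.99104038 * 0.62337035 - 0.90580436 * 0.50971114 = 0.1314

Answer: Price = 0.1314


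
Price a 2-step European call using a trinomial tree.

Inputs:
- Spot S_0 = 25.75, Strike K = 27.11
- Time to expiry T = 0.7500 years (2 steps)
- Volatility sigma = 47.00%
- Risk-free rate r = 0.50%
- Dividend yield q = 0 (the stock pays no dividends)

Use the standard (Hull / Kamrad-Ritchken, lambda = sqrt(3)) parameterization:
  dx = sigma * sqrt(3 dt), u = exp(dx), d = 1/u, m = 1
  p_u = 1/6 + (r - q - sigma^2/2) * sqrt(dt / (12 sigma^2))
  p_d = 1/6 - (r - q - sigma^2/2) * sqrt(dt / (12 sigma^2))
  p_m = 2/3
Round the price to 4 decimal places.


dt = T/N = 0.375000; dx = sigma*sqrt(3*dt) = 0.498510
u = exp(dx) = 1.646267; d = 1/u = 0.607435
p_u = 0.127005, p_m = 0.666667, p_d = 0.206329
Discount per step: exp(-r*dt) = 0.998127
Stock lattice S(k, j) with j the centered position index:
  k=0: S(0,+0) = 25.7500
  k=1: S(1,-1) = 15.6414; S(1,+0) = 25.7500; S(1,+1) = 42.3914
  k=2: S(2,-2) = 9.5012; S(2,-1) = 15.6414; S(2,+0) = 25.7500; S(2,+1) = 42.3914; S(2,+2) = 69.7875
Terminal payoffs V(N, j) = max(S_T - K, 0):
  V(2,-2) = 0.000000; V(2,-1) = 0.000000; V(2,+0) = 0.000000; V(2,+1) = 15.281374; V(2,+2) = 42.677519
Backward induction: V(k, j) = exp(-r*dt) * [p_u * V(k+1, j+1) + p_m * V(k+1, j) + p_d * V(k+1, j-1)]
  V(1,-1) = exp(-r*dt) * [p_u*0.000000 + p_m*0.000000 + p_d*0.000000] = 0.000000
  V(1,+0) = exp(-r*dt) * [p_u*15.281374 + p_m*0.000000 + p_d*0.000000] = 1.937171
  V(1,+1) = exp(-r*dt) * [p_u*42.677519 + p_m*15.281374 + p_d*0.000000] = 15.578593
  V(0,+0) = exp(-r*dt) * [p_u*15.578593 + p_m*1.937171 + p_d*0.000000] = 3.263877

Answer: Price = V(0,0) = 3.2639


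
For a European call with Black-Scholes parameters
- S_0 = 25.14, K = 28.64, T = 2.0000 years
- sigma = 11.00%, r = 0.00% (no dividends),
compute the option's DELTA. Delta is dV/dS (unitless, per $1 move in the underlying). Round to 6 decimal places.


Answer: Delta = 0.223597

Derivation:
d1 = -0.7601021134; d2 = -0.9156656053
phi(d1) = 0.2988492108; exp(-qT) = 1.0000000000; exp(-rT) = 1.0000000000
N(d1) = 0.2235967747
Delta = exp(-qT) * N(d1) = 1.0000000000 * 0.2235967747 = 0.223597


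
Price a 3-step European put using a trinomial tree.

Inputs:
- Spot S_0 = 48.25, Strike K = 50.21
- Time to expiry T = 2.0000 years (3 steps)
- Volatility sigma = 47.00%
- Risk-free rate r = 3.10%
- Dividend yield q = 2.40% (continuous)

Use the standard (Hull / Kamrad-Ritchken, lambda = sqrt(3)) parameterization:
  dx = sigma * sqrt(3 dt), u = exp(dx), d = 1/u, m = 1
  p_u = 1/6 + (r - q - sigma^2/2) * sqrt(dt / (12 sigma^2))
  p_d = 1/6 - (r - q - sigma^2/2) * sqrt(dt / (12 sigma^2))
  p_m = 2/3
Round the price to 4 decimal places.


Answer: Price = V(0,0) = 11.8661

Derivation:
dt = T/N = 0.666667; dx = sigma*sqrt(3*dt) = 0.664680
u = exp(dx) = 1.943869; d = 1/u = 0.514438
p_u = 0.114787, p_m = 0.666667, p_d = 0.218546
Discount per step: exp(-r*dt) = 0.979545
Stock lattice S(k, j) with j the centered position index:
  k=0: S(0,+0) = 48.2500
  k=1: S(1,-1) = 24.8216; S(1,+0) = 48.2500; S(1,+1) = 93.7917
  k=2: S(2,-2) = 12.7692; S(2,-1) = 24.8216; S(2,+0) = 48.2500; S(2,+1) = 93.7917; S(2,+2) = 182.3188
  k=3: S(3,-3) = 6.5690; S(3,-2) = 12.7692; S(3,-1) = 24.8216; S(3,+0) = 48.2500; S(3,+1) = 93.7917; S(3,+2) = 182.3188; S(3,+3) = 354.4038
Terminal payoffs V(N, j) = max(K - S_T, 0):
  V(3,-3) = 43.641045; V(3,-2) = 37.440812; V(3,-1) = 25.388370; V(3,+0) = 1.960000; V(3,+1) = 0.000000; V(3,+2) = 0.000000; V(3,+3) = 0.000000
Backward induction: V(k, j) = exp(-r*dt) * [p_u * V(k+1, j+1) + p_m * V(k+1, j) + p_d * V(k+1, j-1)]
  V(2,-2) = exp(-r*dt) * [p_u*25.388370 + p_m*37.440812 + p_d*43.641045] = 36.647130
  V(2,-1) = exp(-r*dt) * [p_u*1.960000 + p_m*25.388370 + p_d*37.440812] = 24.814933
  V(2,+0) = exp(-r*dt) * [p_u*0.000000 + p_m*1.960000 + p_d*25.388370] = 6.714979
  V(2,+1) = exp(-r*dt) * [p_u*0.000000 + p_m*0.000000 + p_d*1.960000] = 0.419589
  V(2,+2) = exp(-r*dt) * [p_u*0.000000 + p_m*0.000000 + p_d*0.000000] = 0.000000
  V(1,-1) = exp(-r*dt) * [p_u*6.714979 + p_m*24.814933 + p_d*36.647130] = 24.805200
  V(1,+0) = exp(-r*dt) * [p_u*0.419589 + p_m*6.714979 + p_d*24.814933] = 9.744544
  V(1,+1) = exp(-r*dt) * [p_u*0.000000 + p_m*0.419589 + p_d*6.714979] = 1.711520
  V(0,+0) = exp(-r*dt) * [p_u*1.711520 + p_m*9.744544 + p_d*24.805200] = 11.866121


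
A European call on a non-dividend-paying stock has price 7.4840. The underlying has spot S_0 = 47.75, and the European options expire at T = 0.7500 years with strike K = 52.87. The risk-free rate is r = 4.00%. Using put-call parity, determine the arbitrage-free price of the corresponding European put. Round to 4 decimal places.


Answer: Put price = 11.0415

Derivation:
Put-call parity: C - P = S_0 * exp(-qT) - K * exp(-rT).
S_0 * exp(-qT) = 47.7500 * 1.00000000 = 47.75000000
K * exp(-rT) = 52.8700 * 0.97044553 = 51.30745536
P = C - S*exp(-qT) + K*exp(-rT)
P = 7.4840 - 47.75000000 + 51.30745536 = 11.0415


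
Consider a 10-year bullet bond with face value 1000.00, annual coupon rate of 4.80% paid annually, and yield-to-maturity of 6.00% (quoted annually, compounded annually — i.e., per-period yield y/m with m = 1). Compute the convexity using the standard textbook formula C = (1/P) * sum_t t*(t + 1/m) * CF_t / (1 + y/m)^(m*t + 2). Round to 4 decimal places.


Answer: Convexity = 73.1898

Derivation:
Coupon per period c = face * coupon_rate / m = 48.000000
Periods per year m = 1; per-period yield y/m = 0.060000
Number of cashflows N = 10
Cashflows (t years, CF_t, discount factor 1/(1+y/m)^(m*t), PV):
  t = 1.0000: CF_t = 48.000000, DF = 0.943396, PV = 45.283019
  t = 2.0000: CF_t = 48.000000, DF = 0.889996, PV = 42.719829
  t = 3.0000: CF_t = 48.000000, DF = 0.839619, PV = 40.301726
  t = 4.0000: CF_t = 48.000000, DF = 0.792094, PV = 38.020496
  t = 5.0000: CF_t = 48.000000, DF = 0.747258, PV = 35.868392
  t = 6.0000: CF_t = 48.000000, DF = 0.704961, PV = 33.838106
  t = 7.0000: CF_t = 48.000000, DF = 0.665057, PV = 31.922741
  t = 8.0000: CF_t = 48.000000, DF = 0.627412, PV = 30.115794
  t = 9.0000: CF_t = 48.000000, DF = 0.591898, PV = 28.411126
  t = 10.0000: CF_t = 1048.000000, DF = 0.558395, PV = 585.197726
Price P = sum_t PV_t = 911.678955
Convexity numerator sum_t t*(t + 1/m) * CF_t / (1+y/m)^(m*t + 2):
  t = 1.0000: term = 80.603451
  t = 2.0000: term = 228.122975
  t = 3.0000: term = 430.420708
  t = 4.0000: term = 676.762119
  t = 5.0000: term = 957.682244
  t = 6.0000: term = 1264.863341
  t = 7.0000: term = 1591.023070
  t = 8.0000: term = 1929.812349
  t = 9.0000: term = 2275.722110
  t = 10.0000: term = 57290.628233
Convexity = (1/P) * sum = 66725.640599 / 911.678955 = 73.189844


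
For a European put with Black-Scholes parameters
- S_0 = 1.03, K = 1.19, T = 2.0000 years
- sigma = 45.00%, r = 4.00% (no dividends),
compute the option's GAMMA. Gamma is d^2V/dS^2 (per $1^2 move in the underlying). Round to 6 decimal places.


d1 = 0.2170118491; d2 = -0.4193842539
phi(d1) = 0.3896580947; exp(-qT) = 1.0000000000; exp(-rT) = 0.9231163464
Gamma = exp(-qT) * phi(d1) / (S * sigma * sqrt(T)) = 1.0000000000 * 0.3896580947 / (1.0300 * 0.4500 * 1.4142135624) = 0.594455

Answer: Gamma = 0.594455


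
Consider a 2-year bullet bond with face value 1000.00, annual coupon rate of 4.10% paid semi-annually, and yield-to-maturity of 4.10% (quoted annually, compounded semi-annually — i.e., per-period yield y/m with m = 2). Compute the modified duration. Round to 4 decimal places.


Answer: Modified duration = 1.9016

Derivation:
Coupon per period c = face * coupon_rate / m = 20.500000
Periods per year m = 2; per-period yield y/m = 0.020500
Number of cashflows N = 4
Cashflows (t years, CF_t, discount factor 1/(1+y/m)^(m*t), PV):
  t = 0.5000: CF_t = 20.500000, DF = 0.979912, PV = 20.088192
  t = 1.0000: CF_t = 20.500000, DF = 0.960227, PV = 19.684657
  t = 1.5000: CF_t = 20.500000, DF = 0.940938, PV = 19.289227
  t = 2.0000: CF_t = 1020.500000, DF = 0.922036, PV = 940.937924
Price P = sum_t PV_t = 1000.000000
First compute Macaulay numerator sum_t t * PV_t:
  t * PV_t at t = 0.5000: 10.044096
  t * PV_t at t = 1.0000: 19.684657
  t * PV_t at t = 1.5000: 28.933841
  t * PV_t at t = 2.0000: 1881.875848
Macaulay duration D = 1940.538442 / 1000.000000 = 1.940538
Modified duration = D / (1 + y/m) = 1.940538 / (1 + 0.020500) = 1.901557


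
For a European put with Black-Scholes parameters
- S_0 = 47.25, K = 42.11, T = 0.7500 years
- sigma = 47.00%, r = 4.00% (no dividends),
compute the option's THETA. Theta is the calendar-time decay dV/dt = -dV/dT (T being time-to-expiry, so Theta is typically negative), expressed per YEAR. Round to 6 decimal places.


d1 = 0.5601646689; d2 = 0.1531327291
phi(d1) = 0.3410143361; exp(-qT) = 1.0000000000; exp(-rT) = 0.9704455335
Theta = -S*exp(-qT)*phi(d1)*sigma/(2*sqrt(T)) + r*K*exp(-rT)*N(-d2) - q*S*exp(-qT)*N(-d1)
N(-d1) = 0.2876835618; N(-d2) = 0.4391468031; sqrt(T) = 0.8660254038
Term 1 = -47.2500 * 1.0000000000 * 0.3410143361 * 0.4700 / (2 * 0.8660254038) = -4.3723173914
Term 2 = 0.0400 * 42.1100 * 0.9704455335 * 0.4391468031 = 0.7178374695
Term 3 = 0 (no dividend yield, q = 0)
Theta = -4.3723173914 + (0.7178374695) + (0.0000000000) = -3.654480

Answer: Theta = -3.654480


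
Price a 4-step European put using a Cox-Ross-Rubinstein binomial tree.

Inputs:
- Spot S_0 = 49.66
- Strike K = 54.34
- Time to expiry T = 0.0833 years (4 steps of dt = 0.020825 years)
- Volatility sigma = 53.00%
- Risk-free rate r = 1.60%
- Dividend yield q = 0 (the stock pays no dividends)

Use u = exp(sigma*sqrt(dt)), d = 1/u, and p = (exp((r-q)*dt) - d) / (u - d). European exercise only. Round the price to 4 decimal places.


dt = T/N = 0.020825
u = exp(sigma*sqrt(dt)) = 1.079484; d = 1/u = 0.926368
p = (exp((r-q)*dt) - d) / (u - d) = 0.483065
Discount per step: exp(-r*dt) = 0.999667
Stock lattice S(k, i) with i counting down-moves:
  k=0: S(0,0) = 49.6600
  k=1: S(1,0) = 53.6072; S(1,1) = 46.0034
  k=2: S(2,0) = 57.8681; S(2,1) = 49.6600; S(2,2) = 42.6161
  k=3: S(3,0) = 62.4678; S(3,1) = 53.6072; S(3,2) = 46.0034; S(3,3) = 39.4782
  k=4: S(4,0) = 67.4330; S(4,1) = 57.8681; S(4,2) = 49.6600; S(4,3) = 42.6161; S(4,4) = 36.5714
Terminal payoffs V(N, i) = max(K - S_T, 0):
  V(4,0) = 0.000000; V(4,1) = 0.000000; V(4,2) = 4.680000; V(4,3) = 11.723881; V(4,4) = 17.768643
Backward induction: V(k, i) = exp(-r*dt) * [p * V(k+1, i) + (1-p) * V(k+1, i+1)].
  V(3,0) = exp(-r*dt) * [p*0.000000 + (1-p)*0.000000] = 0.000000
  V(3,1) = exp(-r*dt) * [p*0.000000 + (1-p)*4.680000] = 2.418450
  V(3,2) = exp(-r*dt) * [p*4.680000 + (1-p)*11.723881] = 8.318457
  V(3,3) = exp(-r*dt) * [p*11.723881 + (1-p)*17.768643] = 14.843684
  V(2,0) = exp(-r*dt) * [p*0.000000 + (1-p)*2.418450] = 1.249765
  V(2,1) = exp(-r*dt) * [p*2.418450 + (1-p)*8.318457] = 5.466549
  V(2,2) = exp(-r*dt) * [p*8.318457 + (1-p)*14.843684] = 11.687681
  V(1,0) = exp(-r*dt) * [p*1.249765 + (1-p)*5.466549] = 3.428426
  V(1,1) = exp(-r*dt) * [p*5.466549 + (1-p)*11.687681] = 8.679578
  V(0,0) = exp(-r*dt) * [p*3.428426 + (1-p)*8.679578] = 6.140885

Answer: Price = V(0,0) = 6.1409


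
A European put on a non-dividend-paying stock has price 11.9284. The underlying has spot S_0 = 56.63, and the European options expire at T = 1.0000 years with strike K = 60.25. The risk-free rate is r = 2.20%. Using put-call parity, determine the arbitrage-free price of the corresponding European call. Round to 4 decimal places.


Put-call parity: C - P = S_0 * exp(-qT) - K * exp(-rT).
S_0 * exp(-qT) = 56.6300 * 1.00000000 = 56.63000000
K * exp(-rT) = 60.2500 * 0.97824024 = 58.93897416
C = P + S*exp(-qT) - K*exp(-rT)
C = 11.9284 + 56.63000000 - 58.93897416 = 9.6194

Answer: Call price = 9.6194


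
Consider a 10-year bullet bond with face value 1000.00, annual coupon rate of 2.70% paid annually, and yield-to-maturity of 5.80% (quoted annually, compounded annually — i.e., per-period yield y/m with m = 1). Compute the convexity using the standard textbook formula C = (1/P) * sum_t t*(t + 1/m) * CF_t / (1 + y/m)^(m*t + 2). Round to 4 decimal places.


Coupon per period c = face * coupon_rate / m = 27.000000
Periods per year m = 1; per-period yield y/m = 0.058000
Number of cashflows N = 10
Cashflows (t years, CF_t, discount factor 1/(1+y/m)^(m*t), PV):
  t = 1.0000: CF_t = 27.000000, DF = 0.945180, PV = 25.519849
  t = 2.0000: CF_t = 27.000000, DF = 0.893364, PV = 24.120840
  t = 3.0000: CF_t = 27.000000, DF = 0.844390, PV = 22.798526
  t = 4.0000: CF_t = 27.000000, DF = 0.798100, PV = 21.548701
  t = 5.0000: CF_t = 27.000000, DF = 0.754348, PV = 20.367392
  t = 6.0000: CF_t = 27.000000, DF = 0.712994, PV = 19.250843
  t = 7.0000: CF_t = 27.000000, DF = 0.673908, PV = 18.195504
  t = 8.0000: CF_t = 27.000000, DF = 0.636964, PV = 17.198019
  t = 9.0000: CF_t = 27.000000, DF = 0.602045, PV = 16.255216
  t = 10.0000: CF_t = 1027.000000, DF = 0.569041, PV = 584.404790
Price P = sum_t PV_t = 769.659680
Convexity numerator sum_t t*(t + 1/m) * CF_t / (1+y/m)^(m*t + 2):
  t = 1.0000: term = 45.597051
  t = 2.0000: term = 129.292205
  t = 3.0000: term = 244.408706
  t = 4.0000: term = 385.016865
  t = 5.0000: term = 545.865121
  t = 6.0000: term = 722.316795
  t = 7.0000: term = 910.292117
  t = 8.0000: term = 1106.215103
  t = 9.0000: term = 1306.964914
  t = 10.0000: term = 57429.510735
Convexity = (1/P) * sum = 62825.479612 / 769.659680 = 81.627609

Answer: Convexity = 81.6276


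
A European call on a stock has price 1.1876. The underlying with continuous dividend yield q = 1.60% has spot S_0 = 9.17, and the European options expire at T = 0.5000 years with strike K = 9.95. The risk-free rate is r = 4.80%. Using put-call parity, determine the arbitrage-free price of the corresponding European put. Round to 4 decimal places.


Answer: Put price = 1.8047

Derivation:
Put-call parity: C - P = S_0 * exp(-qT) - K * exp(-rT).
S_0 * exp(-qT) = 9.1700 * 0.99203191 = 9.09693266
K * exp(-rT) = 9.9500 * 0.97628571 = 9.71404281
P = C - S*exp(-qT) + K*exp(-rT)
P = 1.1876 - 9.09693266 + 9.71404281 = 1.8047


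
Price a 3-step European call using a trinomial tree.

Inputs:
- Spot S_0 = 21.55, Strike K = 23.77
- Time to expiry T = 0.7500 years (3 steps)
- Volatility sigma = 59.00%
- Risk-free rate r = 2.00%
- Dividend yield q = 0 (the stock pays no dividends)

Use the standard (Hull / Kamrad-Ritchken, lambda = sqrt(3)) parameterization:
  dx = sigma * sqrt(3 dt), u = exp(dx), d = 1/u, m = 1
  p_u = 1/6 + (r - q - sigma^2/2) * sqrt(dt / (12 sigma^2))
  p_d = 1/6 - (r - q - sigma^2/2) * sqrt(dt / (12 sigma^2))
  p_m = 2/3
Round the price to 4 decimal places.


dt = T/N = 0.250000; dx = sigma*sqrt(3*dt) = 0.510955
u = exp(dx) = 1.666882; d = 1/u = 0.599922
p_u = 0.128980, p_m = 0.666667, p_d = 0.204353
Discount per step: exp(-r*dt) = 0.995012
Stock lattice S(k, j) with j the centered position index:
  k=0: S(0,+0) = 21.5500
  k=1: S(1,-1) = 12.9283; S(1,+0) = 21.5500; S(1,+1) = 35.9213
  k=2: S(2,-2) = 7.7560; S(2,-1) = 12.9283; S(2,+0) = 21.5500; S(2,+1) = 35.9213; S(2,+2) = 59.8766
  k=3: S(3,-3) = 4.6530; S(3,-2) = 7.7560; S(3,-1) = 12.9283; S(3,+0) = 21.5500; S(3,+1) = 35.9213; S(3,+2) = 59.8766; S(3,+3) = 99.8072
Terminal payoffs V(N, j) = max(S_T - K, 0):
  V(3,-3) = 0.000000; V(3,-2) = 0.000000; V(3,-1) = 0.000000; V(3,+0) = 0.000000; V(3,+1) = 12.151313; V(3,+2) = 36.106601; V(3,+3) = 76.037246
Backward induction: V(k, j) = exp(-r*dt) * [p_u * V(k+1, j+1) + p_m * V(k+1, j) + p_d * V(k+1, j-1)]
  V(2,-2) = exp(-r*dt) * [p_u*0.000000 + p_m*0.000000 + p_d*0.000000] = 0.000000
  V(2,-1) = exp(-r*dt) * [p_u*0.000000 + p_m*0.000000 + p_d*0.000000] = 0.000000
  V(2,+0) = exp(-r*dt) * [p_u*12.151313 + p_m*0.000000 + p_d*0.000000] = 1.559458
  V(2,+1) = exp(-r*dt) * [p_u*36.106601 + p_m*12.151313 + p_d*0.000000] = 12.694270
  V(2,+2) = exp(-r*dt) * [p_u*76.037246 + p_m*36.106601 + p_d*12.151313] = 36.180151
  V(1,-1) = exp(-r*dt) * [p_u*1.559458 + p_m*0.000000 + p_d*0.000000] = 0.200136
  V(1,+0) = exp(-r*dt) * [p_u*12.694270 + p_m*1.559458 + p_d*0.000000] = 2.663593
  V(1,+1) = exp(-r*dt) * [p_u*36.180151 + p_m*12.694270 + p_d*1.559458] = 13.380967
  V(0,+0) = exp(-r*dt) * [p_u*13.380967 + p_m*2.663593 + p_d*0.200136] = 3.524834

Answer: Price = V(0,0) = 3.5248
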